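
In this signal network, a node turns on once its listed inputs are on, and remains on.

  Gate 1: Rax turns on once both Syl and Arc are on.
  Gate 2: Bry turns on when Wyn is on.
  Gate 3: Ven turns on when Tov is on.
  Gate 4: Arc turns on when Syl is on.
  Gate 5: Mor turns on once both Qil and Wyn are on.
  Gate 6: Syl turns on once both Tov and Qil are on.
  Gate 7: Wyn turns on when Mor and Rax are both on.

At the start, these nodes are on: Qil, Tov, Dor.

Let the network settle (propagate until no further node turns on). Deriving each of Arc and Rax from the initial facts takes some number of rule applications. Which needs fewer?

Arc

Arc: Gate 6: Tov and Qil on → Syl on. Syl is on, so Arc turns on (Gate 4). [2 rule applications]
Rax: Gate 6: Tov and Qil on → Syl on. Syl is on, so Arc turns on (Gate 4). Syl and Arc are on, so Rax turns on (Gate 1). [3 rule applications]
Arc needs fewer.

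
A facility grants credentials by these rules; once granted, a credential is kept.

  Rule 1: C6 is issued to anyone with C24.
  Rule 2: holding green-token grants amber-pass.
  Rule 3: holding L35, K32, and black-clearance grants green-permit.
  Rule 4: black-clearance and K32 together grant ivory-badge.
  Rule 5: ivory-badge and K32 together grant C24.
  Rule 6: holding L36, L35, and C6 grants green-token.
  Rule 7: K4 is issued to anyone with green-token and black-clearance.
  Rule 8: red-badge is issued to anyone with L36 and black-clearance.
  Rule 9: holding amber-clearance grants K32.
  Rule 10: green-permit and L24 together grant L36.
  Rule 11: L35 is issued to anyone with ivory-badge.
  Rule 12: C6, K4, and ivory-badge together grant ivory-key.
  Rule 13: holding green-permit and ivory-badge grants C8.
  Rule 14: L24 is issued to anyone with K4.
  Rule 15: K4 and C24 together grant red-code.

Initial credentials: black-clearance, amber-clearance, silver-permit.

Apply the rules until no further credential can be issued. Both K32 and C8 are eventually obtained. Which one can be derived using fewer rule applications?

K32

K32: Holding amber-clearance grants K32 (Rule 9). [1 rule application]
C8: Holding amber-clearance grants K32 (Rule 9). Holding black-clearance and K32 grants ivory-badge (Rule 4). Holding ivory-badge grants L35 (Rule 11). Holding L35, K32, and black-clearance grants green-permit (Rule 3). Holding green-permit and ivory-badge grants C8 (Rule 13). [5 rule applications]
K32 needs fewer.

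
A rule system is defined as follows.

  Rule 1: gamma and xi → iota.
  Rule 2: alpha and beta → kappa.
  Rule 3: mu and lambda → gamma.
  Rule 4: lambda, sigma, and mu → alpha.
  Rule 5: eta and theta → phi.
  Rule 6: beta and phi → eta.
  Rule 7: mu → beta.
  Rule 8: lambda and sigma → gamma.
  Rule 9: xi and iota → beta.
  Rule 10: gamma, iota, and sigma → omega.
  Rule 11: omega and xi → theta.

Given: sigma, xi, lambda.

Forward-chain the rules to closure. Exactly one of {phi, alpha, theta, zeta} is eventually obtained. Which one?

From lambda and sigma, Rule 8 gives gamma.
gamma and xi hold, so iota follows (Rule 1).
From gamma, iota, and sigma, Rule 10 gives omega.
From omega and xi, Rule 11 gives theta.
phi would need eta and theta (Rule 5), but eta is never established. No rule produces zeta, and it is not given. alpha would need lambda, sigma, and mu (Rule 4), but mu is never established.

theta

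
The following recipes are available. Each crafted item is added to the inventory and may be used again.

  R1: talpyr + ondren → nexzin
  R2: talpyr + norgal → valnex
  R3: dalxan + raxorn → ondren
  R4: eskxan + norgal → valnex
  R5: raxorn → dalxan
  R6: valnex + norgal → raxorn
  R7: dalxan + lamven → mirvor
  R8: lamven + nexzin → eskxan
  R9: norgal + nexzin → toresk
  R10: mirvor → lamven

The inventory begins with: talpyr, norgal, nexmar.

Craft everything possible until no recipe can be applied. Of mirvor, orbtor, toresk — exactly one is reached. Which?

Using R2, talpyr and norgal make valnex.
Using R6, valnex and norgal make raxorn.
Using R5, raxorn makes dalxan.
dalxan + raxorn → ondren (R3).
talpyr + ondren → nexzin (R1).
Using R9, norgal and nexzin make toresk.
No rule produces orbtor, and it is not given. mirvor would need dalxan and lamven (R7), but lamven is never obtained.

toresk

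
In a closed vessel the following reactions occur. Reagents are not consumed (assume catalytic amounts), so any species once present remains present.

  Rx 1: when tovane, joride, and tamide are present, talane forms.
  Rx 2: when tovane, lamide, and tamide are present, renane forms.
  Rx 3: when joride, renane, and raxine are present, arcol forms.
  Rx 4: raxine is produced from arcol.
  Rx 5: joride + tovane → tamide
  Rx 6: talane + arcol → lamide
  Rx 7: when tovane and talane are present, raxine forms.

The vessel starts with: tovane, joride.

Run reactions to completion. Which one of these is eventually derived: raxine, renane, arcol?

joride and tovane present → tamide forms (Rx 5).
tovane, joride, and tamide present → talane forms (Rx 1).
tovane and talane present → raxine forms (Rx 7).
arcol would need joride, renane, and raxine (Rx 3), but renane never forms. renane would need tovane, lamide, and tamide (Rx 2), but lamide never forms.

raxine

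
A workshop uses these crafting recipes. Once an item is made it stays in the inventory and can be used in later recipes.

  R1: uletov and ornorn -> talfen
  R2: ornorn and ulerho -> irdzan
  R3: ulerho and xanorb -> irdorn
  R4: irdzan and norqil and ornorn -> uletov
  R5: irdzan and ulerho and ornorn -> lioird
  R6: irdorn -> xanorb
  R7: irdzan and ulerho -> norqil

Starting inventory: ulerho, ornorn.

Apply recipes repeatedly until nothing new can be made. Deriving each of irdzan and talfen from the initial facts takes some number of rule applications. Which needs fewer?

irdzan

irdzan: ornorn and ulerho -> irdzan (R2). [1 rule application]
talfen: Using R2, ornorn and ulerho make irdzan. irdzan and ulerho -> norqil (R7). irdzan and norqil and ornorn -> uletov (R4). uletov and ornorn -> talfen (R1). [4 rule applications]
irdzan needs fewer.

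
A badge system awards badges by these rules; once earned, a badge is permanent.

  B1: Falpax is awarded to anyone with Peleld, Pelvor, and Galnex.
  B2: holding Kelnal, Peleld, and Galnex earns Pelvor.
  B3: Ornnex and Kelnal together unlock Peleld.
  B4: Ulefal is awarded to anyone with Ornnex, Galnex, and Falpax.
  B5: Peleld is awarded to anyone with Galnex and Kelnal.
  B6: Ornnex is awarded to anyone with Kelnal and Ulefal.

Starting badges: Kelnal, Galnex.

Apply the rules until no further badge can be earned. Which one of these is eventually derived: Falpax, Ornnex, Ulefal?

With Galnex and Kelnal, Peleld is earned (B5).
With Kelnal, Peleld, and Galnex, Pelvor is earned (B2).
With Peleld, Pelvor, and Galnex, Falpax is earned (B1).
Ulefal would need Ornnex, Galnex, and Falpax (B4), but Ornnex is never earned. Ornnex would need Kelnal and Ulefal (B6), but Ulefal is never earned.

Falpax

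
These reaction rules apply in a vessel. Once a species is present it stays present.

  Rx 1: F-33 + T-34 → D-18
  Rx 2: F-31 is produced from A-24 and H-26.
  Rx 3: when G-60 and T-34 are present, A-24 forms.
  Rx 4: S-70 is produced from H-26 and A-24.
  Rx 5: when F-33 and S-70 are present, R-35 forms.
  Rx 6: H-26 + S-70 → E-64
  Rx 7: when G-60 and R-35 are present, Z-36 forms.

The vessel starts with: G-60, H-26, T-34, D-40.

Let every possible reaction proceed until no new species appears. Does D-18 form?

No

D-18 would need F-33 and T-34 (Rx 1), but F-33 never forms.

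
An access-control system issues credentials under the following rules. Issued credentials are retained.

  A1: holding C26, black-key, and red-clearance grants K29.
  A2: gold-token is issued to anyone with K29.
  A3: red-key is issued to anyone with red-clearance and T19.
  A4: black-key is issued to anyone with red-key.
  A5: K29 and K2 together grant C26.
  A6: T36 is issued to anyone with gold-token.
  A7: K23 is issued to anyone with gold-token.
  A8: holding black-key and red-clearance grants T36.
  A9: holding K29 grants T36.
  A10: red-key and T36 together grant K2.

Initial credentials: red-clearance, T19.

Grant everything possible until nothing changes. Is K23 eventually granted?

K23 would need gold-token (A7), but gold-token is never granted.

No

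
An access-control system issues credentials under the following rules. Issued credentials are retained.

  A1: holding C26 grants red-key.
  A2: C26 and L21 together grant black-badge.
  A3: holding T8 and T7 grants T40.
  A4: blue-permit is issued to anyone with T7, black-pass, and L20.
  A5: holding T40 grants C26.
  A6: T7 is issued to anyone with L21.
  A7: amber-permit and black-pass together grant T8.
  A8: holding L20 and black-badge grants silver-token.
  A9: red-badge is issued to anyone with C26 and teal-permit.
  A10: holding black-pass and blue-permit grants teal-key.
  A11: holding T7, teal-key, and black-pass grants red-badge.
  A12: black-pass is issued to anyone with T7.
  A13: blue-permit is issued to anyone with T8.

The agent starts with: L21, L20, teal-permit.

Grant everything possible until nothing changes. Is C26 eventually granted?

C26 would need T40 (A5), but T40 is never granted.

No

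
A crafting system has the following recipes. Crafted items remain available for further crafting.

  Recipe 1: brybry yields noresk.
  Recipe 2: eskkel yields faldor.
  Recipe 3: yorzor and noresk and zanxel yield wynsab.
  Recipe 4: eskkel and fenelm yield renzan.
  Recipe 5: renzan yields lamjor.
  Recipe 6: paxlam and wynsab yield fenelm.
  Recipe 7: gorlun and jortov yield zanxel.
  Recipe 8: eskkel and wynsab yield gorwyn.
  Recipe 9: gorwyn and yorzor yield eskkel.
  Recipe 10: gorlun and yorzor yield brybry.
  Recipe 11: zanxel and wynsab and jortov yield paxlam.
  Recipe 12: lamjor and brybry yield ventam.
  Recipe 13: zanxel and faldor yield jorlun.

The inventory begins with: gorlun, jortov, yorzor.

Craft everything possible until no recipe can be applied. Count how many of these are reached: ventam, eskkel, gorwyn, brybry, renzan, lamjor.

gorlun and yorzor → brybry (Recipe 10).
ventam would need lamjor and brybry (Recipe 12), but lamjor is never obtained.
eskkel would need gorwyn and yorzor (Recipe 9), but gorwyn is never obtained.
gorwyn would need eskkel and wynsab (Recipe 8), but eskkel is never obtained.
brybry: reached.
renzan would need eskkel and fenelm (Recipe 4), but eskkel is never obtained.
lamjor would need renzan (Recipe 5), but renzan is never obtained.
Reached: brybry — 1 of the 6.

1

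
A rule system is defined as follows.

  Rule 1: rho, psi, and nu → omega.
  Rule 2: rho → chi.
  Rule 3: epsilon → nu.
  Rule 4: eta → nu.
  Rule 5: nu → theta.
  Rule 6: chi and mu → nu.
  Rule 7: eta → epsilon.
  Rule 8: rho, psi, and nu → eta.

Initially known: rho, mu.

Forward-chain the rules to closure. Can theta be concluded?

From rho, Rule 2 gives chi.
From chi and mu, Rule 6 gives nu.
nu holds, so theta follows (Rule 5).

Yes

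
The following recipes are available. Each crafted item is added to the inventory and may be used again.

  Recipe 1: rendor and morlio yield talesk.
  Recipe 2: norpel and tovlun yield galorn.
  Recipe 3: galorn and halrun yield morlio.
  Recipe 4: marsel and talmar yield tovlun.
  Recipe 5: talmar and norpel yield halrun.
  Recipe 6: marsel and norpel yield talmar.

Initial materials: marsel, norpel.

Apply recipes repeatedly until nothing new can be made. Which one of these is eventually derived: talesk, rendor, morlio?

marsel and norpel → talmar (Recipe 6).
talmar and norpel → halrun (Recipe 5).
marsel and talmar → tovlun (Recipe 4).
Using Recipe 2, norpel and tovlun make galorn.
galorn and halrun → morlio (Recipe 3).
No rule produces rendor, and it is not given. talesk would need rendor and morlio (Recipe 1), but rendor is never obtained.

morlio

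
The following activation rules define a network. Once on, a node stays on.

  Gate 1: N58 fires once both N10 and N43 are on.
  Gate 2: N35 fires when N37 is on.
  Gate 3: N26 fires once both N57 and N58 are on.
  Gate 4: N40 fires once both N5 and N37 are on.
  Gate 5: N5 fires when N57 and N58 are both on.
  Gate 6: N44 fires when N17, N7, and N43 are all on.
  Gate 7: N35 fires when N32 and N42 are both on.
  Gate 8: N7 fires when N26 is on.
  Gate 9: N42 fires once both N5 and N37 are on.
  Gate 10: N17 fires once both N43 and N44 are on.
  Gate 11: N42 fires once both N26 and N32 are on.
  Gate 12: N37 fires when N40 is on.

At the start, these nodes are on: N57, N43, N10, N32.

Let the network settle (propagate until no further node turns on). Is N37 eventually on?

N37 would need N40 (Gate 12), but N40 never turns on.

No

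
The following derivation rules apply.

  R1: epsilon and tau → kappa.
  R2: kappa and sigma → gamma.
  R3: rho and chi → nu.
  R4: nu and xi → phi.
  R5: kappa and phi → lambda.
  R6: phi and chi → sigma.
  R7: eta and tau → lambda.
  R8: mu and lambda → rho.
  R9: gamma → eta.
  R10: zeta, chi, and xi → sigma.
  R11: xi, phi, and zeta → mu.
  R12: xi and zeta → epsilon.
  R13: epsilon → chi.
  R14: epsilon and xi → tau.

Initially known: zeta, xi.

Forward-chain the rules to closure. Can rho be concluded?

No

rho would need mu and lambda (R8), but mu is never established.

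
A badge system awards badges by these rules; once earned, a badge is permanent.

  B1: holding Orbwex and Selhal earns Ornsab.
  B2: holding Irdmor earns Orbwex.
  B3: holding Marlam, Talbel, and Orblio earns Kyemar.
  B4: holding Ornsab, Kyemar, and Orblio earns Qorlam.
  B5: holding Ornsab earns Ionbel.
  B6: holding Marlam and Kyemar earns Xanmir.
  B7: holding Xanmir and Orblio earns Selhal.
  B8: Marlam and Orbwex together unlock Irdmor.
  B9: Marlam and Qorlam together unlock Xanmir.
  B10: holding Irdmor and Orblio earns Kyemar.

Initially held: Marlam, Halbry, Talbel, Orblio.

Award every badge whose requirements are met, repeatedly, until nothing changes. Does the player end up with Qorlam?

Qorlam would need Ornsab, Kyemar, and Orblio (B4), but Ornsab is never earned.

No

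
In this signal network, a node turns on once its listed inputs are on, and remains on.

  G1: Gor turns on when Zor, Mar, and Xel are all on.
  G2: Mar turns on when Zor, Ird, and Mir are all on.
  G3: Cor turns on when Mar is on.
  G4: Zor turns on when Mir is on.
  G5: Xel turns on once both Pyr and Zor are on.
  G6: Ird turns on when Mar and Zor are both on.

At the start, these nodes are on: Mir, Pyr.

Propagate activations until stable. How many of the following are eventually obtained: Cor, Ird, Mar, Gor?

0

Cor would need Mar (G3), but Mar never turns on.
Ird would need Mar and Zor (G6), but Mar never turns on.
Mar would need Zor, Ird, and Mir (G2), but Ird never turns on.
Gor would need Zor, Mar, and Xel (G1), but Mar never turns on.
None of the 4 are reached.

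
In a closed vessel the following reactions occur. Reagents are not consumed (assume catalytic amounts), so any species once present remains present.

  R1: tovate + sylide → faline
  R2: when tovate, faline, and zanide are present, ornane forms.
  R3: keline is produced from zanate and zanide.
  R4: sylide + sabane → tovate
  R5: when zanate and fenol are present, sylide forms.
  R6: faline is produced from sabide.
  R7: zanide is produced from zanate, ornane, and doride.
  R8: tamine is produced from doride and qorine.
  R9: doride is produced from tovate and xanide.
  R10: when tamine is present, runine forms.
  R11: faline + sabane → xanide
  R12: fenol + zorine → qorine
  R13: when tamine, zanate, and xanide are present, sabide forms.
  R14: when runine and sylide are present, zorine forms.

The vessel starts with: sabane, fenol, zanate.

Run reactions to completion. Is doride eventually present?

Yes

zanate and fenol present → sylide forms (R5).
sylide and sabane present → tovate forms (R4).
tovate and sylide present → faline forms (R1).
faline and sabane present → xanide forms (R11).
tovate and xanide present → doride forms (R9).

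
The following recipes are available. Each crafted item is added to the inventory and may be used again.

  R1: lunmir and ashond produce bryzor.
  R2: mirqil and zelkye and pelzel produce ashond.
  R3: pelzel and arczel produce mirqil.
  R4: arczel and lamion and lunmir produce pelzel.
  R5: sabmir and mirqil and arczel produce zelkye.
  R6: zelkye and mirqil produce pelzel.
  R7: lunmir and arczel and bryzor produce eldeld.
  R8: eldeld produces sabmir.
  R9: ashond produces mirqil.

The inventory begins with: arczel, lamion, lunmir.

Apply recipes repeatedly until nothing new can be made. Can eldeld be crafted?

eldeld would need lunmir, arczel, and bryzor (R7), but bryzor is never obtained.

No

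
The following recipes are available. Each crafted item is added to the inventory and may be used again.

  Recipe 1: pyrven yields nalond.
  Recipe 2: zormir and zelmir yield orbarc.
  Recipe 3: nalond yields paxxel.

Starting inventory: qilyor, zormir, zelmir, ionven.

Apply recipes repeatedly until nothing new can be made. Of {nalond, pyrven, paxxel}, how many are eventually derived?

0

nalond would need pyrven (Recipe 1), but pyrven is never obtained.
No rule produces pyrven, and it is not given.
paxxel would need nalond (Recipe 3), but nalond is never obtained.
None of the 3 are reached.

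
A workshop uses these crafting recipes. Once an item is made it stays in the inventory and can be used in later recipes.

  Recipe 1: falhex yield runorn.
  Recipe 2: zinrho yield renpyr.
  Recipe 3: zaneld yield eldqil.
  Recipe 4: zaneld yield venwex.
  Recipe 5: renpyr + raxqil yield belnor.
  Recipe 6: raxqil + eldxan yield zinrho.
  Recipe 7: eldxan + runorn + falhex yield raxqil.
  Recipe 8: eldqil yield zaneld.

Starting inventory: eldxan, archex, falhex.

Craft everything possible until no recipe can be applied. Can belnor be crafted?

Using Recipe 1, falhex makes runorn.
eldxan + runorn + falhex → raxqil (Recipe 7).
Using Recipe 6, raxqil and eldxan make zinrho.
Using Recipe 2, zinrho makes renpyr.
Using Recipe 5, renpyr and raxqil make belnor.

Yes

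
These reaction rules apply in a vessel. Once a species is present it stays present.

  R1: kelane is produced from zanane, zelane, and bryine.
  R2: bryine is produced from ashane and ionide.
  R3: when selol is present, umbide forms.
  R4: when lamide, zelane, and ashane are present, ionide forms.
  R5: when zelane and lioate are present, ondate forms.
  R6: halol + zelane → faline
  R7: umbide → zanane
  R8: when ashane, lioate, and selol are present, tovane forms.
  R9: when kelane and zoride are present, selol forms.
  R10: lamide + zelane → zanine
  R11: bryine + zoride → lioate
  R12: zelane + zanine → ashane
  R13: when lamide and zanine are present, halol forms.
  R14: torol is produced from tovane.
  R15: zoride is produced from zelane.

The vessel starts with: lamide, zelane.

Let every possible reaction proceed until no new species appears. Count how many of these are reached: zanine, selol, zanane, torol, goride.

1

lamide and zelane present → zanine forms (R10).
zanine: reached.
selol would need kelane and zoride (R9), but kelane never forms.
zanane would need umbide (R7), but umbide never forms.
torol would need tovane (R14), but tovane never forms.
No rule produces goride, and it is not given.
Reached: zanine — 1 of the 5.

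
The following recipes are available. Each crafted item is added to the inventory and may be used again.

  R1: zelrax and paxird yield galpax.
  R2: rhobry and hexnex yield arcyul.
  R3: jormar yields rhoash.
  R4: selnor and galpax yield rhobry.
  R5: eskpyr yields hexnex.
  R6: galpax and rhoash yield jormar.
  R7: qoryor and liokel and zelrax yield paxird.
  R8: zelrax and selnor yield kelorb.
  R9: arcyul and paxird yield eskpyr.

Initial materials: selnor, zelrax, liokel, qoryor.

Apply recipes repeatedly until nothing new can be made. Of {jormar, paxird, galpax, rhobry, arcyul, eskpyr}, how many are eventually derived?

3

qoryor and liokel and zelrax → paxird (R7).
Using R1, zelrax and paxird make galpax.
selnor and galpax → rhobry (R4).
jormar would need galpax and rhoash (R6), but rhoash is never obtained.
paxird: reached.
galpax: reached.
rhobry: reached.
arcyul would need rhobry and hexnex (R2), but hexnex is never obtained.
eskpyr would need arcyul and paxird (R9), but arcyul is never obtained.
Reached: paxird, galpax, and rhobry — 3 of the 6.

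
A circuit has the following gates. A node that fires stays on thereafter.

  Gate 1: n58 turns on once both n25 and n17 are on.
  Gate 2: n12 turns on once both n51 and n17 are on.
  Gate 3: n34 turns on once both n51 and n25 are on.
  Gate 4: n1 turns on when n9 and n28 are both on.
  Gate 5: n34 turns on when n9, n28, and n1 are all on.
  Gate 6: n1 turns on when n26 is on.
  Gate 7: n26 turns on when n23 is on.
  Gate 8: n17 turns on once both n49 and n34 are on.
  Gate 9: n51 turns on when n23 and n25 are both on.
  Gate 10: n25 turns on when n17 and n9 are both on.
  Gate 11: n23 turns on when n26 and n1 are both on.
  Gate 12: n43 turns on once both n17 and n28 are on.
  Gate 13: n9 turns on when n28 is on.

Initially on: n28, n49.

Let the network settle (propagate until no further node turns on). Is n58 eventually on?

n28 is on, so n9 turns on (Gate 13).
Gate 4: n9 and n28 on → n1 on.
n9, n28, and n1 are on, so n34 turns on (Gate 5).
Gate 8: n49 and n34 on → n17 on.
n17 and n9 are on, so n25 turns on (Gate 10).
n25 and n17 are on, so n58 turns on (Gate 1).

Yes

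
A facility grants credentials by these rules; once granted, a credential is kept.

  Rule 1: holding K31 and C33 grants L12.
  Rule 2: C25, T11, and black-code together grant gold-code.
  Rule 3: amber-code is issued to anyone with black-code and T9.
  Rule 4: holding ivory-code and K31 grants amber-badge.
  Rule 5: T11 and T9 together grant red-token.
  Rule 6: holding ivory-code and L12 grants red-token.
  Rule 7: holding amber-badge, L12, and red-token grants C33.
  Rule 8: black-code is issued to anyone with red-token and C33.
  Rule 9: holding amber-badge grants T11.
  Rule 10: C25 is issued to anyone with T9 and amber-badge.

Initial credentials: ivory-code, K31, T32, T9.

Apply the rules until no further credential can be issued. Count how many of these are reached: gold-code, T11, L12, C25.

Holding ivory-code and K31 grants amber-badge (Rule 4).
Holding amber-badge grants T11 (Rule 9).
Holding T9 and amber-badge grants C25 (Rule 10).
gold-code would need C25, T11, and black-code (Rule 2), but black-code is never granted.
T11: reached.
L12 would need K31 and C33 (Rule 1), but C33 is never granted.
C25: reached.
Reached: T11 and C25 — 2 of the 4.

2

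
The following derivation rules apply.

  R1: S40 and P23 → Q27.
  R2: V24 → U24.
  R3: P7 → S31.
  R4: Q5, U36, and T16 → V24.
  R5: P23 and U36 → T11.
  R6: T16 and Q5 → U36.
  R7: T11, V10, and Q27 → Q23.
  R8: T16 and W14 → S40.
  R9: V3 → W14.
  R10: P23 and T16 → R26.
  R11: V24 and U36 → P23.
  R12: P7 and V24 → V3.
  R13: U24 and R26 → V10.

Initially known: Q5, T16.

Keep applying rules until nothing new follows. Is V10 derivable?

From T16 and Q5, R6 gives U36.
Q5, U36, and T16 hold, so V24 follows (R4).
V24 holds, so U24 follows (R2).
V24 and U36 hold, so P23 follows (R11).
P23 and T16 hold, so R26 follows (R10).
From U24 and R26, R13 gives V10.

Yes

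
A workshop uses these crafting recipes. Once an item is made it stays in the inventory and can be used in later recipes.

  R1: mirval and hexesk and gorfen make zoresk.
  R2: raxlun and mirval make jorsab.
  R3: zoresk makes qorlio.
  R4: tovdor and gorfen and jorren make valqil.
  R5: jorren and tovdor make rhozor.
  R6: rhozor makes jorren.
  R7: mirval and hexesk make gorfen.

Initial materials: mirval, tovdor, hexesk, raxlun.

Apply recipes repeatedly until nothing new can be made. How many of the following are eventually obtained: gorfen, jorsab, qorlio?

3

raxlun and mirval → jorsab (R2).
mirval and hexesk → gorfen (R7).
Using R1, mirval, hexesk, and gorfen make zoresk.
Using R3, zoresk makes qorlio.
gorfen: reached.
jorsab: reached.
qorlio: reached.
All 3 are reached.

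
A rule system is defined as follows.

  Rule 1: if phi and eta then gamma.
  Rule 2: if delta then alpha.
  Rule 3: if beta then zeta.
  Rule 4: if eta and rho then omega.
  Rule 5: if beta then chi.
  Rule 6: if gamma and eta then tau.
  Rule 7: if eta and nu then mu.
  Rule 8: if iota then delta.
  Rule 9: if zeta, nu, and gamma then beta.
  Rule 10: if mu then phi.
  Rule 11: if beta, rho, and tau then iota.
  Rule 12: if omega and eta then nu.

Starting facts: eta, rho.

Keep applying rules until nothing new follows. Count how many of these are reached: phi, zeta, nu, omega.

3

eta and rho hold, so omega follows (Rule 4).
omega and eta hold, so nu follows (Rule 12).
From eta and nu, Rule 7 gives mu.
mu holds, so phi follows (Rule 10).
phi: reached.
zeta would need beta (Rule 3), but beta is never established.
nu: reached.
omega: reached.
Reached: phi, nu, and omega — 3 of the 4.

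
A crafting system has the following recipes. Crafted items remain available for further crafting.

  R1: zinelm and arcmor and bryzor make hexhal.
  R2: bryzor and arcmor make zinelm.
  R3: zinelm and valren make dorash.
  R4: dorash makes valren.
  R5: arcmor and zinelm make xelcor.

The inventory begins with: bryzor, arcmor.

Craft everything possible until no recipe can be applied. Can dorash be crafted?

No

dorash would need zinelm and valren (R3), but valren is never obtained.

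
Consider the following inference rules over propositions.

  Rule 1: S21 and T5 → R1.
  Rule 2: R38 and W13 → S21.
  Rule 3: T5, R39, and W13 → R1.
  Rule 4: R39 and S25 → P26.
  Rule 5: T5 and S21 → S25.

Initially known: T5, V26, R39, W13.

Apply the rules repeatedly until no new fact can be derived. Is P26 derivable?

P26 would need R39 and S25 (Rule 4), but S25 is never established.

No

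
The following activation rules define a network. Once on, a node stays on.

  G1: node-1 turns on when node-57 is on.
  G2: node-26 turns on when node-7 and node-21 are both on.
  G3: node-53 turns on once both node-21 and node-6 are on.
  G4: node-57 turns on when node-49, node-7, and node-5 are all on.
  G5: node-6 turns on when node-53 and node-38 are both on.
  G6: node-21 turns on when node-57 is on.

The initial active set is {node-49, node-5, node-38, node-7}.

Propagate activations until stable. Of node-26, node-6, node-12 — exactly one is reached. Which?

node-49, node-7, and node-5 are on, so node-57 turns on (G4).
G6: node-57 on → node-21 on.
node-7 and node-21 are on, so node-26 turns on (G2).
node-6 would need node-53 and node-38 (G5), but node-53 never turns on. No rule produces node-12, and it is not given.

node-26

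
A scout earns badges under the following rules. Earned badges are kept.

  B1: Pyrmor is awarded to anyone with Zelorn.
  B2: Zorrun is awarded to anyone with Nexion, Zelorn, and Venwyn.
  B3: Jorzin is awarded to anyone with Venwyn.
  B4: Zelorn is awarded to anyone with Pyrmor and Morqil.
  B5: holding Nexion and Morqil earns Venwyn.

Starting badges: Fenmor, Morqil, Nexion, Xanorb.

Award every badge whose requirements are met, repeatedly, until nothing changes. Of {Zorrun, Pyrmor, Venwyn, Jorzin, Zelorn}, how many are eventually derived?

2

With Nexion and Morqil, Venwyn is earned (B5).
With Venwyn, Jorzin is earned (B3).
Zorrun would need Nexion, Zelorn, and Venwyn (B2), but Zelorn is never earned.
Pyrmor would need Zelorn (B1), but Zelorn is never earned.
Venwyn: reached.
Jorzin: reached.
Zelorn would need Pyrmor and Morqil (B4), but Pyrmor is never earned.
Reached: Venwyn and Jorzin — 2 of the 5.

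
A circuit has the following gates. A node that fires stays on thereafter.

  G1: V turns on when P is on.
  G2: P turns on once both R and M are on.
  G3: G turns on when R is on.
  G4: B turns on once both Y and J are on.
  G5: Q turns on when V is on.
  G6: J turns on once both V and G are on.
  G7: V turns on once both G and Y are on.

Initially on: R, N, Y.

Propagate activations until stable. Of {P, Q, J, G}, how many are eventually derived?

R is on, so G turns on (G3).
G7: G and Y on → V on.
V is on, so Q turns on (G5).
V and G are on, so J turns on (G6).
P would need R and M (G2), but M never turns on.
Q: reached.
J: reached.
G: reached.
Reached: Q, J, and G — 3 of the 4.

3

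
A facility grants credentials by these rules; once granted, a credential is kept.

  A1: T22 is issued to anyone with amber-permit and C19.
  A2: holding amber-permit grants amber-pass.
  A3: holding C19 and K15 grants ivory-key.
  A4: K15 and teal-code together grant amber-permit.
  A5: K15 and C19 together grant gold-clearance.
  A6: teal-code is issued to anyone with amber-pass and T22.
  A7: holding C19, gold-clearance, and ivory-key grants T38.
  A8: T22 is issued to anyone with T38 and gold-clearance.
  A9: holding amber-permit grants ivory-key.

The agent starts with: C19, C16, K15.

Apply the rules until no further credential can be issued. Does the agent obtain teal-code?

No

teal-code would need amber-pass and T22 (A6), but amber-pass is never granted.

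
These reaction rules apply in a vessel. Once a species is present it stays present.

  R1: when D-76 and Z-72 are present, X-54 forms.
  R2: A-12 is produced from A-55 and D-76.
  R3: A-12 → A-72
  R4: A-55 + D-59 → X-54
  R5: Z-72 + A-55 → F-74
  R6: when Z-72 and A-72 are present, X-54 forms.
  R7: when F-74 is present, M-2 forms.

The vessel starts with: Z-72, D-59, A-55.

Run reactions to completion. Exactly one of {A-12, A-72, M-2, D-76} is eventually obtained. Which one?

Z-72 and A-55 present → F-74 forms (R5).
F-74 present → M-2 forms (R7).
A-12 would need A-55 and D-76 (R2), but D-76 never forms. A-72 would need A-12 (R3), but A-12 never forms. No rule produces D-76, and it is not given.

M-2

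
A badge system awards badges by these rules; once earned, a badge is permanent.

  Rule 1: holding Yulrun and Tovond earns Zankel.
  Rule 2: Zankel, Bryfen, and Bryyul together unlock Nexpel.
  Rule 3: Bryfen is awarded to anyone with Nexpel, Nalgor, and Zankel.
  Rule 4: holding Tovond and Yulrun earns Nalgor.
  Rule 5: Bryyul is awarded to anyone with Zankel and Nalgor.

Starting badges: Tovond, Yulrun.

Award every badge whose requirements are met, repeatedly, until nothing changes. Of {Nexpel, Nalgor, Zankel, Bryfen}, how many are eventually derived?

2

With Yulrun and Tovond, Zankel is earned (Rule 1).
With Tovond and Yulrun, Nalgor is earned (Rule 4).
Nexpel would need Zankel, Bryfen, and Bryyul (Rule 2), but Bryfen is never earned.
Nalgor: reached.
Zankel: reached.
Bryfen would need Nexpel, Nalgor, and Zankel (Rule 3), but Nexpel is never earned.
Reached: Nalgor and Zankel — 2 of the 4.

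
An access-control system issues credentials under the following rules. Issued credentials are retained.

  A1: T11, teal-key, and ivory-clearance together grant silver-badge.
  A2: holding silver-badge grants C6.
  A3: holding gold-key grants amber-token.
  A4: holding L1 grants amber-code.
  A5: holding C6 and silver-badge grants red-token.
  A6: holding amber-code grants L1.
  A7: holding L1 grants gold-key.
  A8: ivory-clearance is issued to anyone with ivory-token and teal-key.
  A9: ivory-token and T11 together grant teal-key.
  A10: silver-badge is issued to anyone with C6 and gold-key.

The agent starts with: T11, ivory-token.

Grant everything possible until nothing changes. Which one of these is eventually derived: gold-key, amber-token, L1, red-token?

Holding ivory-token and T11 grants teal-key (A9).
Holding ivory-token and teal-key grants ivory-clearance (A8).
Holding T11, teal-key, and ivory-clearance grants silver-badge (A1).
Holding silver-badge grants C6 (A2).
Holding C6 and silver-badge grants red-token (A5).
gold-key would need L1 (A7), but L1 is never granted. amber-token would need gold-key (A3), but gold-key is never granted. L1 would need amber-code (A6), but amber-code is never granted.

red-token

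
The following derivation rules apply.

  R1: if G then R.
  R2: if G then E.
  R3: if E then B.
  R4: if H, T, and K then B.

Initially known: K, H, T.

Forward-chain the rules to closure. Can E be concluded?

E would need G (R2), but G is never established.

No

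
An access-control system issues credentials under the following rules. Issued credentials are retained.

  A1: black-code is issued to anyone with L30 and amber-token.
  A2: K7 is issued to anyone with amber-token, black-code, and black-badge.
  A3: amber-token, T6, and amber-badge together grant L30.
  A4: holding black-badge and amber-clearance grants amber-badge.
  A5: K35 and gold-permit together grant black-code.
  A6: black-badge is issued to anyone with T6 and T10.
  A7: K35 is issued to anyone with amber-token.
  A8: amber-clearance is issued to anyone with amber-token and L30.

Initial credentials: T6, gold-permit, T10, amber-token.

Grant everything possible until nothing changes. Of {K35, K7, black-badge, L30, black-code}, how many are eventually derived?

Holding T6 and T10 grants black-badge (A6).
Holding amber-token grants K35 (A7).
Holding K35 and gold-permit grants black-code (A5).
Holding amber-token, black-code, and black-badge grants K7 (A2).
K35: reached.
K7: reached.
black-badge: reached.
L30 would need amber-token, T6, and amber-badge (A3), but amber-badge is never granted.
black-code: reached.
Reached: K35, K7, black-badge, and black-code — 4 of the 5.

4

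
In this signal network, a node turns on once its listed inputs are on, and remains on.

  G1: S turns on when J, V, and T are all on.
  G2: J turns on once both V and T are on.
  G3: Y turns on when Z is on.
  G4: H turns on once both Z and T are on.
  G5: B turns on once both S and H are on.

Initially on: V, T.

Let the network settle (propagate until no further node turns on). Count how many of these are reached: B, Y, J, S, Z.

G2: V and T on → J on.
G1: J, V, and T on → S on.
B would need S and H (G5), but H never turns on.
Y would need Z (G3), but Z never turns on.
J: reached.
S: reached.
No rule produces Z, and it is not given.
Reached: J and S — 2 of the 5.

2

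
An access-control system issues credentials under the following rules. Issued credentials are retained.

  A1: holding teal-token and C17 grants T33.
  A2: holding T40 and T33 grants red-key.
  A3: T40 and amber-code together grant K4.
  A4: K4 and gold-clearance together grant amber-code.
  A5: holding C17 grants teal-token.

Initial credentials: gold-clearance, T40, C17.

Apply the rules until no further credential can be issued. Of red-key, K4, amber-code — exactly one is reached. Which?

Holding C17 grants teal-token (A5).
Holding teal-token and C17 grants T33 (A1).
Holding T40 and T33 grants red-key (A2).
K4 would need T40 and amber-code (A3), but amber-code is never granted. amber-code would need K4 and gold-clearance (A4), but K4 is never granted.

red-key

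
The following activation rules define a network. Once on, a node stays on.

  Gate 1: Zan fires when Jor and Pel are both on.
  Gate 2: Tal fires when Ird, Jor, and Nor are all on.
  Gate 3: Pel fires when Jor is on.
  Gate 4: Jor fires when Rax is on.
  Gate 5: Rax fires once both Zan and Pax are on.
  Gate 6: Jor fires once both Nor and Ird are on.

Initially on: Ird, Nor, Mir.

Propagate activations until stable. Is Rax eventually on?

No

Rax would need Zan and Pax (Gate 5), but Pax never turns on.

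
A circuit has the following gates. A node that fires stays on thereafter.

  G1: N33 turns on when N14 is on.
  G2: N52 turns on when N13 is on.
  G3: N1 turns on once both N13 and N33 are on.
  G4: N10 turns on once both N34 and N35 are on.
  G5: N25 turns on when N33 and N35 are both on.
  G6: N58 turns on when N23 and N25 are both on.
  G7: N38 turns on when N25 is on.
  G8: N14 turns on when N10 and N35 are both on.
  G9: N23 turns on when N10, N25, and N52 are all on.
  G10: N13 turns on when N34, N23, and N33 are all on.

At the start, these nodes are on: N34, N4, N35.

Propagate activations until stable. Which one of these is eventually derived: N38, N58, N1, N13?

N38

N34 and N35 are on, so N10 turns on (G4).
N10 and N35 are on, so N14 turns on (G8).
N14 is on, so N33 turns on (G1).
G5: N33 and N35 on → N25 on.
N25 is on, so N38 turns on (G7).
N58 would need N23 and N25 (G6), but N23 never turns on. N13 would need N34, N23, and N33 (G10), but N23 never turns on. N1 would need N13 and N33 (G3), but N13 never turns on.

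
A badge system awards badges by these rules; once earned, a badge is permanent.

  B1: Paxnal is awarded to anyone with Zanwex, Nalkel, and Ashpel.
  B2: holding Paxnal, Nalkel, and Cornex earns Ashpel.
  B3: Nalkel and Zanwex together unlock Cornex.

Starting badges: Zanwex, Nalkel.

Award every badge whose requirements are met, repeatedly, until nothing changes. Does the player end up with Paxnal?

Paxnal would need Zanwex, Nalkel, and Ashpel (B1), but Ashpel is never earned.

No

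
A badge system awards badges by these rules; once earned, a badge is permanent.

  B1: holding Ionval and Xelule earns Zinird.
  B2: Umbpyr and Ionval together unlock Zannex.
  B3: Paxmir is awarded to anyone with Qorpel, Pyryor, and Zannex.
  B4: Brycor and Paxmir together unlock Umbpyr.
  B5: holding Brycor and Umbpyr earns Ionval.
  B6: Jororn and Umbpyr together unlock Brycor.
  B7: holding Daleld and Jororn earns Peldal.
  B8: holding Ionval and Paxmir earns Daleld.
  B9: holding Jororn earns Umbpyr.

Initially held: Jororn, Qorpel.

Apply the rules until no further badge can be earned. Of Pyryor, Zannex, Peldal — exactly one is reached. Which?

With Jororn, Umbpyr is earned (B9).
With Jororn and Umbpyr, Brycor is earned (B6).
With Brycor and Umbpyr, Ionval is earned (B5).
With Umbpyr and Ionval, Zannex is earned (B2).
Peldal would need Daleld and Jororn (B7), but Daleld is never earned. No rule produces Pyryor, and it is not given.

Zannex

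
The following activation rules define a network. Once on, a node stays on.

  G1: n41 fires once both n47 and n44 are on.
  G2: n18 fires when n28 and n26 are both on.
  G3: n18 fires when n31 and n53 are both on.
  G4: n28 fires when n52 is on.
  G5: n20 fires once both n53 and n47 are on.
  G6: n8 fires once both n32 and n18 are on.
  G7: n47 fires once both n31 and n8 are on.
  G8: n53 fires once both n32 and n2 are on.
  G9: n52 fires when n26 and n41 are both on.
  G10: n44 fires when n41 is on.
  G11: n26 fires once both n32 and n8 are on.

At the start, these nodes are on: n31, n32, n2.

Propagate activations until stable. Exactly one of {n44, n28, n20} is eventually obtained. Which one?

n20

G8: n32 and n2 on → n53 on.
n31 and n53 are on, so n18 fires (G3).
n32 and n18 are on, so n8 fires (G6).
n31 and n8 are on, so n47 fires (G7).
G5: n53 and n47 on → n20 on.
n28 would need n52 (G4), but n52 never turns on. n44 would need n41 (G10), but n41 never turns on.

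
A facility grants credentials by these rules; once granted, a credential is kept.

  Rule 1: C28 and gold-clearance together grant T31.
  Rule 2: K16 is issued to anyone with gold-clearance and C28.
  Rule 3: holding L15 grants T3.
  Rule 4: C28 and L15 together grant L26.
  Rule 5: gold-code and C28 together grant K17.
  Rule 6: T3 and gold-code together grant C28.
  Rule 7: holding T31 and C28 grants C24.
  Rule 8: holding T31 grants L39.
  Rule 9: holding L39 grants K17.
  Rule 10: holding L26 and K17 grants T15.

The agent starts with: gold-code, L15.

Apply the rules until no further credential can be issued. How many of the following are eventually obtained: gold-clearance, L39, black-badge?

0

No rule produces gold-clearance, and it is not given.
L39 would need T31 (Rule 8), but T31 is never granted.
No rule produces black-badge, and it is not given.
None of the 3 are reached.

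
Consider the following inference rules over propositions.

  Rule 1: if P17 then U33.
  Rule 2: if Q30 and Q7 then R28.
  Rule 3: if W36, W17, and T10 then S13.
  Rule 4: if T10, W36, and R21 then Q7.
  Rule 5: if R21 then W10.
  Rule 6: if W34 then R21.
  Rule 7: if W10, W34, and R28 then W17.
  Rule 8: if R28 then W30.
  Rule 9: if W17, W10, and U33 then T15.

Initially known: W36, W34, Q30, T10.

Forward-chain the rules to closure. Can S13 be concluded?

Yes

W34 holds, so R21 follows (Rule 6).
T10, W36, and R21 hold, so Q7 follows (Rule 4).
R21 holds, so W10 follows (Rule 5).
Q30 and Q7 hold, so R28 follows (Rule 2).
From W10, W34, and R28, Rule 7 gives W17.
W36, W17, and T10 hold, so S13 follows (Rule 3).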